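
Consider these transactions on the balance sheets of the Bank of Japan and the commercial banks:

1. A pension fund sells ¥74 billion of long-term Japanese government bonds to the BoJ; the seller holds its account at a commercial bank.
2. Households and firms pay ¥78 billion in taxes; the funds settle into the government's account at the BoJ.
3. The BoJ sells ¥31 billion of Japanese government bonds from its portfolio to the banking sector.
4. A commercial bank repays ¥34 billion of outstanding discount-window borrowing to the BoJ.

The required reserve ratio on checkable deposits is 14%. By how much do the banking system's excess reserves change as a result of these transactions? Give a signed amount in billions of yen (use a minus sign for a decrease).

Asset purchase (from non-banks) ¥74 billion: reserves +¥74B, deposits +¥74B.
Government account inflow ¥78 billion: reserves −¥78B, deposits −¥78B.
OMO sale (to banks) ¥31 billion: reserves −¥31B, deposits 0.
Discount-window repayment ¥34 billion: reserves −¥34B, deposits 0.
Totals: Δreserves = −¥69B, Δdeposits = −¥4B.
Δrequired reserves = 14% × −¥4B = −¥0.56B.
Δexcess reserves = Δreserves − Δrequired = −¥69B − (−¥0.56B) = -¥68.44 billion.

-¥68.44 billion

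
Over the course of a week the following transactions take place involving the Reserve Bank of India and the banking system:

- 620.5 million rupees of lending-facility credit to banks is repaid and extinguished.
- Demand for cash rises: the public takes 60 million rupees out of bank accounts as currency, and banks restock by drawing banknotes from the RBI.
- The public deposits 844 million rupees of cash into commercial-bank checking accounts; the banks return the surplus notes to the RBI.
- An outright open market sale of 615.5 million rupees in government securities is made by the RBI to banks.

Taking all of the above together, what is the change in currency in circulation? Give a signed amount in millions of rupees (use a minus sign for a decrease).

-784 million

Discount-window repayment 620.5 million rupees: no currency enters or leaves circulation → 0.
Currency withdrawal 60 million rupees: notes leave the central bank → +60M.
Currency deposit 844 million rupees: notes return to the central bank → −844M.
OMO sale (to banks) 615.5 million rupees: no currency enters or leaves circulation → 0.
Net: 0 + 60 − 844 + 0 = -784 million.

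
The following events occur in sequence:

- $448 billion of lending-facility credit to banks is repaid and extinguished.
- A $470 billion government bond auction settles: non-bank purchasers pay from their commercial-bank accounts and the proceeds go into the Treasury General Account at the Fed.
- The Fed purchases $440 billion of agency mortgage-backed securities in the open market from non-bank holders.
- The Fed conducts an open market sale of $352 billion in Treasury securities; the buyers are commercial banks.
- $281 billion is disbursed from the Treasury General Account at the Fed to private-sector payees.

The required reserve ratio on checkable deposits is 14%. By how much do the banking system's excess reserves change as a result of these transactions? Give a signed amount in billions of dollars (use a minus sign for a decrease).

-$584.14 billion

Discount-window repayment $448 billion: reserves −$448B, deposits 0.
Government account inflow $470 billion: reserves −$470B, deposits −$470B.
Asset purchase (from non-banks) $440 billion: reserves +$440B, deposits +$440B.
OMO sale (to banks) $352 billion: reserves −$352B, deposits 0.
Government spending $281 billion: reserves +$281B, deposits +$281B.
Totals: Δreserves = −$549B, Δdeposits = +$251B.
Δrequired reserves = 14% × +$251B = +$35.14B.
Δexcess reserves = Δreserves − Δrequired = −$549B − (+$35.14B) = -$584.14 billion.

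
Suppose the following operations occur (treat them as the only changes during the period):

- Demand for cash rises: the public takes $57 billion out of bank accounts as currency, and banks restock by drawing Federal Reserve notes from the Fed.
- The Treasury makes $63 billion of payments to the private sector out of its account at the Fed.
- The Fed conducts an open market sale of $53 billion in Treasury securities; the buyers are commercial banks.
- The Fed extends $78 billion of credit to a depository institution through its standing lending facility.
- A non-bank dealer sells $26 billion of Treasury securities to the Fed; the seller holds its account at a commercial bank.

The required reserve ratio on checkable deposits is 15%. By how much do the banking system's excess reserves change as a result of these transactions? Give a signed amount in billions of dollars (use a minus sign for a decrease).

+$52.2 billion

Currency withdrawal $57 billion: reserves −$57B, deposits −$57B.
Government spending $63 billion: reserves +$63B, deposits +$63B.
OMO sale (to banks) $53 billion: reserves −$53B, deposits 0.
Discount-window loan $78 billion: reserves +$78B, deposits 0.
Asset purchase (from non-banks) $26 billion: reserves +$26B, deposits +$26B.
Totals: Δreserves = +$57B, Δdeposits = +$32B.
Δrequired reserves = 15% × +$32B = +$4.8B.
Δexcess reserves = Δreserves − Δrequired = +$57B − (+$4.8B) = +$52.2 billion.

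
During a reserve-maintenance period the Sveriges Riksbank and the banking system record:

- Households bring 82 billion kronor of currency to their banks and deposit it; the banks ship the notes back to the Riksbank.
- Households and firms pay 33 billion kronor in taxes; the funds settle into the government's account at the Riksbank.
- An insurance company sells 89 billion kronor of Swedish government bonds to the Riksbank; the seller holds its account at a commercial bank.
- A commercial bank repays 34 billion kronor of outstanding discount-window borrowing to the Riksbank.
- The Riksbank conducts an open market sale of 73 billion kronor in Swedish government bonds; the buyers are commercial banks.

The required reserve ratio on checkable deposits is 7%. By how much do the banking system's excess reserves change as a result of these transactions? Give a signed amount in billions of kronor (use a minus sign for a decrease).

Currency deposit 82 billion kronor: reserves +82B, deposits +82B.
Government account inflow 33 billion kronor: reserves −33B, deposits −33B.
Asset purchase (from non-banks) 89 billion kronor: reserves +89B, deposits +89B.
Discount-window repayment 34 billion kronor: reserves −34B, deposits 0.
OMO sale (to banks) 73 billion kronor: reserves −73B, deposits 0.
Totals: Δreserves = +31B, Δdeposits = +138B.
Δrequired reserves = 7% × +138B = +9.66B.
Δexcess reserves = Δreserves − Δrequired = +31B − (+9.66B) = +21.34 billion.

+21.34 billion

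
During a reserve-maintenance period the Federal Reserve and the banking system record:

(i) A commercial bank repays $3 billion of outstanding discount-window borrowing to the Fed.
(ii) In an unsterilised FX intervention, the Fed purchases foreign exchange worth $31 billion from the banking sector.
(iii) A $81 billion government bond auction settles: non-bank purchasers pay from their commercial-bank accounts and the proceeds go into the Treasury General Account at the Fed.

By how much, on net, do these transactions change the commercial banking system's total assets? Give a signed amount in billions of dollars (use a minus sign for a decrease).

Fed balance sheet:
  Assets:      Loans to banks −$3B, Foreign assets +$31B
  Liabilities: Bank reserves −$53B, Government deposits +$81B
Commercial banking system:
  Assets:      Reserves at CB −$53B, Foreign assets −$31B
  Liabilities: Checkable deposits −$81B, Borrowings from CB −$3B
Change in total bank assets = -$84 billion.

-$84 billion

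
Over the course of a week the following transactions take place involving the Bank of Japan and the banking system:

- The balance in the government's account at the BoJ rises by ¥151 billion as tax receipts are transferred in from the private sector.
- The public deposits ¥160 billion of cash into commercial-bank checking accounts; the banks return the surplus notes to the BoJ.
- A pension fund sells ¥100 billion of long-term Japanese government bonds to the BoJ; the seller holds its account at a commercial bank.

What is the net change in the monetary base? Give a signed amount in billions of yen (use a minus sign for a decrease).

Government account inflow ¥151 billion: reserves shift to a non-base liability → −¥151B.
Currency deposit ¥160 billion: just a shift between currency and reserves — both are base money → 0.
Asset purchase (from non-banks) ¥100 billion: BoJ balance sheet expands → +¥100B.
Net: −151 + 0 + 100 = -¥51 billion.

-¥51 billion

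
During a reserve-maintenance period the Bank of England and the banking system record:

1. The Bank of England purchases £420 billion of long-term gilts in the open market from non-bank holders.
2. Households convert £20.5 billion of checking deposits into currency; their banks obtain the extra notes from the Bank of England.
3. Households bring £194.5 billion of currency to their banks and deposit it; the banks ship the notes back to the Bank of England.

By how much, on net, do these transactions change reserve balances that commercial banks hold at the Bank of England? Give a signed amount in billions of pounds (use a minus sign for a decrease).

+£594 billion

Bank of England balance sheet:
  Assets:      Securities +£420B
  Liabilities: Bank reserves +£594B, Currency in circulation −£174B
Commercial banking system:
  Assets:      Reserves at CB +£594B
  Liabilities: Checkable deposits +£594B
So the change in reserve balances that commercial banks hold at the Bank of England is +£594 billion.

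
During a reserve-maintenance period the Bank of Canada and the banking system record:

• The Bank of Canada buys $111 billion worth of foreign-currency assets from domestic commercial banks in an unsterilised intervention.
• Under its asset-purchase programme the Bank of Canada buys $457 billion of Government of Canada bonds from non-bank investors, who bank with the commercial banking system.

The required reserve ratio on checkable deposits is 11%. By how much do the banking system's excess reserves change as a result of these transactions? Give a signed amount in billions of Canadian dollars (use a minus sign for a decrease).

FX purchase $111 billion: reserves +$111B, deposits 0.
Asset purchase (from non-banks) $457 billion: reserves +$457B, deposits +$457B.
Totals: Δreserves = +$568B, Δdeposits = +$457B.
Δrequired reserves = 11% × +$457B = +$50.27B.
Δexcess reserves = Δreserves − Δrequired = +$568B − (+$50.27B) = +$517.73 billion.

+$517.73 billion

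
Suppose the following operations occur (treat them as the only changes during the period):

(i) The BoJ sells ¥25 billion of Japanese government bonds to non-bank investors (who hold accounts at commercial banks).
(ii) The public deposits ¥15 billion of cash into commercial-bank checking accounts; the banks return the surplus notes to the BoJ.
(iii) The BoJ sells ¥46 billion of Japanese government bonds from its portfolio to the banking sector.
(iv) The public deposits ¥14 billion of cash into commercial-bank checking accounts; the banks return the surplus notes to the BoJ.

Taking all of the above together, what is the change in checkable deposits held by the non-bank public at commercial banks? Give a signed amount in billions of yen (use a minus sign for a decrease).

BoJ balance sheet:
  Assets:      Securities −¥71B
  Liabilities: Bank reserves −¥42B, Currency in circulation −¥29B
Commercial banking system:
  Assets:      Reserves at CB −¥42B, Securities +¥46B
  Liabilities: Checkable deposits +¥4B
So the change in checkable deposits held by the non-bank public at commercial banks is +¥4 billion.

+¥4 billion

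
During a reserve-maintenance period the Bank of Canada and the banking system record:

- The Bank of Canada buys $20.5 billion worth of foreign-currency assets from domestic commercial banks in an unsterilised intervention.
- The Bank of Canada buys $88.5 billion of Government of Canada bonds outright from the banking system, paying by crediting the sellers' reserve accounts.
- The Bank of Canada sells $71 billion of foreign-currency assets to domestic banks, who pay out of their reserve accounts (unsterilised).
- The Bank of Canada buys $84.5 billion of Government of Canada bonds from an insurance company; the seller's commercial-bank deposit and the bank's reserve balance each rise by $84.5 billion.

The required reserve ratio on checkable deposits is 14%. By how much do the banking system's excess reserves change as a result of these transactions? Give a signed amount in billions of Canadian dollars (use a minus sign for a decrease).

FX purchase $20.5 billion: reserves +$20.5B, deposits 0.
OMO purchase (from banks) $88.5 billion: reserves +$88.5B, deposits 0.
FX sale $71 billion: reserves −$71B, deposits 0.
Asset purchase (from non-banks) $84.5 billion: reserves +$84.5B, deposits +$84.5B.
Totals: Δreserves = +$122.5B, Δdeposits = +$84.5B.
Δrequired reserves = 14% × +$84.5B = +$11.83B.
Δexcess reserves = Δreserves − Δrequired = +$122.5B − (+$11.83B) = +$110.67 billion.

+$110.67 billion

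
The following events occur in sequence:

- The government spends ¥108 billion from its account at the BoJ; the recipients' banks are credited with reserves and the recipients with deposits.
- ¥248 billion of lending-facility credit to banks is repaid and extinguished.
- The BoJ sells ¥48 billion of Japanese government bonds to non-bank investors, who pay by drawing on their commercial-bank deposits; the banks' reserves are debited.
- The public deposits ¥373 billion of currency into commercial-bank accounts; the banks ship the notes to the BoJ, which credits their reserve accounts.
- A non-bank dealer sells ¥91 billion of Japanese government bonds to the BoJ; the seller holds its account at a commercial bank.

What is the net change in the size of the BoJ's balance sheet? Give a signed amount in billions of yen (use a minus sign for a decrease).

BoJ balance sheet:
  Assets:      Securities +¥43B, Loans to banks −¥248B
  Liabilities: Bank reserves +¥276B, Currency in circulation −¥373B, Government deposits −¥108B
Change in total BoJ assets = -¥205 billion.

-¥205 billion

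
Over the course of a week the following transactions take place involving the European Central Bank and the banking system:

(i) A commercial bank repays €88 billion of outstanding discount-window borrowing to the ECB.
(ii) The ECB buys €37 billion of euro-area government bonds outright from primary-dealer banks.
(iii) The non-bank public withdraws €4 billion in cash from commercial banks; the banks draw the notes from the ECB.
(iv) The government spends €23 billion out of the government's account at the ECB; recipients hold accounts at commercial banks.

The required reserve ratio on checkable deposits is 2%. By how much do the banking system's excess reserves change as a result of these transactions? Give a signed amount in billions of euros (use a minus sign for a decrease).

Discount-window repayment €88 billion: reserves −€88B, deposits 0.
OMO purchase (from banks) €37 billion: reserves +€37B, deposits 0.
Currency withdrawal €4 billion: reserves −€4B, deposits −€4B.
Government spending €23 billion: reserves +€23B, deposits +€23B.
Totals: Δreserves = −€32B, Δdeposits = +€19B.
Δrequired reserves = 2% × +€19B = +€0.38B.
Δexcess reserves = Δreserves − Δrequired = −€32B − (+€0.38B) = -€32.38 billion.

-€32.38 billion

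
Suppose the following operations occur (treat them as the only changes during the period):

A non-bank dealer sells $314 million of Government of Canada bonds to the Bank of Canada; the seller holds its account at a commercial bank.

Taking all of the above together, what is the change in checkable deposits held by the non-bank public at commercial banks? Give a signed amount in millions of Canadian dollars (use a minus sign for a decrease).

+$314 million

Bank of Canada balance sheet:
  Assets:      Securities +$314M
  Liabilities: Bank reserves +$314M
Commercial banking system:
  Assets:      Reserves at CB +$314M
  Liabilities: Checkable deposits +$314M
So the change in checkable deposits held by the non-bank public at commercial banks is +$314 million.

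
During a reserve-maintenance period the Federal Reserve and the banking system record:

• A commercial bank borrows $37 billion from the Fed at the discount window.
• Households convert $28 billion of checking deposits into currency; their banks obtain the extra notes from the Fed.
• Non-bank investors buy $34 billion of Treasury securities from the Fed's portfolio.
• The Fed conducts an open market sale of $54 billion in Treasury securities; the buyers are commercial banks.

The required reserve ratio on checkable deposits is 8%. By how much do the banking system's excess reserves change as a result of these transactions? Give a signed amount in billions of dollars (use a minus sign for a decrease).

-$74.04 billion

Discount-window loan $37 billion: reserves +$37B, deposits 0.
Currency withdrawal $28 billion: reserves −$28B, deposits −$28B.
Asset sale (to non-banks) $34 billion: reserves −$34B, deposits −$34B.
OMO sale (to banks) $54 billion: reserves −$54B, deposits 0.
Totals: Δreserves = −$79B, Δdeposits = −$62B.
Δrequired reserves = 8% × −$62B = −$4.96B.
Δexcess reserves = Δreserves − Δrequired = −$79B − (−$4.96B) = -$74.04 billion.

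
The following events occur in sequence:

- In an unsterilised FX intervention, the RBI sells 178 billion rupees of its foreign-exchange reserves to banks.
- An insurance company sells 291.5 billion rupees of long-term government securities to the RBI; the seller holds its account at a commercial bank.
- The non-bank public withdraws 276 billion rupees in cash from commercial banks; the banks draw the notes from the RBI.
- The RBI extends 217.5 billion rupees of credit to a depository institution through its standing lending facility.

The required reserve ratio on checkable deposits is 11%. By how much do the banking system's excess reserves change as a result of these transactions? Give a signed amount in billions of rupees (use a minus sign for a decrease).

FX sale 178 billion rupees: reserves −178B, deposits 0.
Asset purchase (from non-banks) 291.5 billion rupees: reserves +291.5B, deposits +291.5B.
Currency withdrawal 276 billion rupees: reserves −276B, deposits −276B.
Discount-window loan 217.5 billion rupees: reserves +217.5B, deposits 0.
Totals: Δreserves = +55B, Δdeposits = +15.5B.
Δrequired reserves = 11% × +15.5B = +1.705B.
Δexcess reserves = Δreserves − Δrequired = +55B − (+1.705B) = +53.295 billion.

+53.295 billion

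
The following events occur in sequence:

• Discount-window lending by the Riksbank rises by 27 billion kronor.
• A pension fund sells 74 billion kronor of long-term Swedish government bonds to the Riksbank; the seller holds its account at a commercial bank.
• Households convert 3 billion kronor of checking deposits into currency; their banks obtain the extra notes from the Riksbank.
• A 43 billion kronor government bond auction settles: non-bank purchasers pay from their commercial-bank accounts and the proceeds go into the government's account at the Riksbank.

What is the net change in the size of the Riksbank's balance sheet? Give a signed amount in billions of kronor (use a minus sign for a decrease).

Riksbank balance sheet:
  Assets:      Securities +74B, Loans to banks +27B
  Liabilities: Bank reserves +55B, Currency in circulation +3B, Government deposits +43B
Change in total Riksbank assets = +101 billion.

+101 billion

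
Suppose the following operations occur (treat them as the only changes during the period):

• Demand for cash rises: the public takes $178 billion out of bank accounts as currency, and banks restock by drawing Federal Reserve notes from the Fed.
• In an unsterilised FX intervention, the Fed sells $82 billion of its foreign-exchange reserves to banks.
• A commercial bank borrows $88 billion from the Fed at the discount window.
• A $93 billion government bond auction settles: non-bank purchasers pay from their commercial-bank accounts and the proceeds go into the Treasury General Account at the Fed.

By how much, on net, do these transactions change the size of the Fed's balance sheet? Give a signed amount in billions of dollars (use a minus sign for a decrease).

Fed balance sheet:
  Assets:      Loans to banks +$88B, Foreign assets −$82B
  Liabilities: Bank reserves −$265B, Currency in circulation +$178B, Government deposits +$93B
Commercial banking system:
  Assets:      Reserves at CB −$265B, Foreign assets +$82B
  Liabilities: Checkable deposits −$271B, Borrowings from CB +$88B
Change in total Fed assets = +$6 billion.

+$6 billion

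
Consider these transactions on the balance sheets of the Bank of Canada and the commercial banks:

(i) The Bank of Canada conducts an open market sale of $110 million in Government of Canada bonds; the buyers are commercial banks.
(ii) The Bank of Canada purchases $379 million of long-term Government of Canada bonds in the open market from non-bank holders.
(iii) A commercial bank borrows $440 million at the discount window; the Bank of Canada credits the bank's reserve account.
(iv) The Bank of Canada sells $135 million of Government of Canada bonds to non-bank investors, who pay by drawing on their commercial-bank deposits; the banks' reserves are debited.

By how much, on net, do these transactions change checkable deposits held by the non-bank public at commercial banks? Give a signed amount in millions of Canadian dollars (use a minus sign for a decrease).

+$244 million

OMO sale (to banks) $110 million: the counterparty is a bank, so public deposits are unchanged → 0.
Asset purchase (from non-banks) $379 million: non-bank counterparties' bank balances rise → +$379M.
Discount-window loan $440 million: the counterparty is a bank, so public deposits are unchanged → 0.
Asset sale (to non-banks) $135 million: non-bank counterparties' bank balances fall → −$135M.
Net: 0 + 379 + 0 − 135 = +$244 million.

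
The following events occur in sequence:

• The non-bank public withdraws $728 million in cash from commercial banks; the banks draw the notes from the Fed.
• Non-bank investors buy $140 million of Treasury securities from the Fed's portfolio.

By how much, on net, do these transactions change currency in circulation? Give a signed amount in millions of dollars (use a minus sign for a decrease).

Currency withdrawal $728 million: notes leave the central bank → +$728M.
Asset sale (to non-banks) $140 million: no currency enters or leaves circulation → 0.
Net: 728 + 0 = +$728 million.

+$728 million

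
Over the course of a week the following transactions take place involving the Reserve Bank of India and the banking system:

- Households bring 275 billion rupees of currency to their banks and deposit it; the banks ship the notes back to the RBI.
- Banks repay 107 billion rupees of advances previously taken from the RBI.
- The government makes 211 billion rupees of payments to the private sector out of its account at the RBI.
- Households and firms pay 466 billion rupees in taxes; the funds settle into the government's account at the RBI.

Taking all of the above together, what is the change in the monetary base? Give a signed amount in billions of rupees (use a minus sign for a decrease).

Currency deposit 275 billion rupees: just a shift between currency and reserves — both are base money → 0.
Discount-window repayment 107 billion rupees: RBI balance sheet contracts → −107B.
Government spending 211 billion rupees: a non-base liability converts back to reserves → +211B.
Government account inflow 466 billion rupees: reserves shift to a non-base liability → −466B.
Net: 0 − 107 + 211 − 466 = -362 billion.

-362 billion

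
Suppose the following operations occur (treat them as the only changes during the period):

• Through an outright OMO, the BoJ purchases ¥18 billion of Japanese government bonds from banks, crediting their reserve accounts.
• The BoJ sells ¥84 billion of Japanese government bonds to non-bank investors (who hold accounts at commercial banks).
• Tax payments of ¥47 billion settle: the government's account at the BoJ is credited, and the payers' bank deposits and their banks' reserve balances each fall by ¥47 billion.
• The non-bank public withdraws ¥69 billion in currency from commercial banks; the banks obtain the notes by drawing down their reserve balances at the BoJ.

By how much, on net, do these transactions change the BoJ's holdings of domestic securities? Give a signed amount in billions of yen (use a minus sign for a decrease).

-¥66 billion

OMO purchase (from banks) ¥18 billion: securities added to the BoJ's portfolio → +¥18B.
Asset sale (to non-banks) ¥84 billion: securities removed from the BoJ's portfolio → −¥84B.
Government account inflow ¥47 billion: the BoJ's securities portfolio is untouched → 0.
Currency withdrawal ¥69 billion: the BoJ's securities portfolio is untouched → 0.
Net: 18 − 84 + 0 + 0 = -¥66 billion.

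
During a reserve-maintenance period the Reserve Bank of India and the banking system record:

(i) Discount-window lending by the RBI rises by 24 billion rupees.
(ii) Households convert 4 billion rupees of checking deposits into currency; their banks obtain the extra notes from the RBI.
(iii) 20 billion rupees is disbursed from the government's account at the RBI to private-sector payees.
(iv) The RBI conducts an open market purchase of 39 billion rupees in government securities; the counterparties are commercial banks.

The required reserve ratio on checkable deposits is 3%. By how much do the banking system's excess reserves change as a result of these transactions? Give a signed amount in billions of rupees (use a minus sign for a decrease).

+78.52 billion

Discount-window loan 24 billion rupees: reserves +24B, deposits 0.
Currency withdrawal 4 billion rupees: reserves −4B, deposits −4B.
Government spending 20 billion rupees: reserves +20B, deposits +20B.
OMO purchase (from banks) 39 billion rupees: reserves +39B, deposits 0.
Totals: Δreserves = +79B, Δdeposits = +16B.
Δrequired reserves = 3% × +16B = +0.48B.
Δexcess reserves = Δreserves − Δrequired = +79B − (+0.48B) = +78.52 billion.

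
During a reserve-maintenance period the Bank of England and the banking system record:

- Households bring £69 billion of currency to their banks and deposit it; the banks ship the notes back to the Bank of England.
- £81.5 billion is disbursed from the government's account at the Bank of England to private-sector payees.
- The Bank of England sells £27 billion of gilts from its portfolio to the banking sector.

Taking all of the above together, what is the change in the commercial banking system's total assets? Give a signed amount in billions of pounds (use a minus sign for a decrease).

+£150.5 billion

Currency deposit £69 billion: bank balance sheets expand → +£69B.
Government spending £81.5 billion: bank balance sheets expand → +£81.5B.
OMO sale (to banks) £27 billion: just an asset swap on bank balance sheets → 0.
Net: 69 + 81.5 + 0 = +£150.5 billion.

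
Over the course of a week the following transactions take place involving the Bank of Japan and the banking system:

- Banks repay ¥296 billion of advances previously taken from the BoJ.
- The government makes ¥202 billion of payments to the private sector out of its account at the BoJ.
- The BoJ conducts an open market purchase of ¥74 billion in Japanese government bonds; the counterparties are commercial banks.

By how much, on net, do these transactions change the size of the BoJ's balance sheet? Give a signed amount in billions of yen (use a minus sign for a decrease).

-¥222 billion

Discount-window repayment ¥296 billion: a BoJ asset is shed → −¥296B.
Government spending ¥202 billion: only the composition of liabilities changes → 0.
OMO purchase (from banks) ¥74 billion: a BoJ asset is acquired → +¥74B.
Net: −296 + 0 + 74 = -¥222 billion.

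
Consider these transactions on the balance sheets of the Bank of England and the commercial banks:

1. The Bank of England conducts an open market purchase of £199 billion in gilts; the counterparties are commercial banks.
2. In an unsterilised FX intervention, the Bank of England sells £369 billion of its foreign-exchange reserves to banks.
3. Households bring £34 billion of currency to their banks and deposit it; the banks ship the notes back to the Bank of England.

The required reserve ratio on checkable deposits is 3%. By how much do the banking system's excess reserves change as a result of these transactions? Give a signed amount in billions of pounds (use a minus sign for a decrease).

-£137.02 billion

OMO purchase (from banks) £199 billion: reserves +£199B, deposits 0.
FX sale £369 billion: reserves −£369B, deposits 0.
Currency deposit £34 billion: reserves +£34B, deposits +£34B.
Totals: Δreserves = −£136B, Δdeposits = +£34B.
Δrequired reserves = 3% × +£34B = +£1.02B.
Δexcess reserves = Δreserves − Δrequired = −£136B − (+£1.02B) = -£137.02 billion.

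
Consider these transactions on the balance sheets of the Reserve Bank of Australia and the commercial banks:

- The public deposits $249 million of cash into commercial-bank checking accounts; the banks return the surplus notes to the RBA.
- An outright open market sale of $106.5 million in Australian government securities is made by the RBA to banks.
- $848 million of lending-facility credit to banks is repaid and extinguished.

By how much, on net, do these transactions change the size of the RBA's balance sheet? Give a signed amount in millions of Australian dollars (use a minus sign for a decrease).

-$954.5 million

Currency deposit $249 million: only the composition of liabilities changes → 0.
OMO sale (to banks) $106.5 million: an RBA asset is shed → −$106.5M.
Discount-window repayment $848 million: an RBA asset is shed → −$848M.
Net: 0 − 106.5 − 848 = -$954.5 million.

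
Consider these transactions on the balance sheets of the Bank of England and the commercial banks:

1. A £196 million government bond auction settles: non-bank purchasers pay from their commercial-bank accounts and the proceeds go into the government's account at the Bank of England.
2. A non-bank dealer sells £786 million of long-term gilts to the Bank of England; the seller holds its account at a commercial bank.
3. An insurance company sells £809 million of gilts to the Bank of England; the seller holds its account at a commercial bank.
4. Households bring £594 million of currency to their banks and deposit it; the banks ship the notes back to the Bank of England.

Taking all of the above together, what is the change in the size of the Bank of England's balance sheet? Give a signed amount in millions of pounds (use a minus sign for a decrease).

Bank of England balance sheet:
  Assets:      Securities +£1595M
  Liabilities: Bank reserves +£1993M, Currency in circulation −£594M, Government deposits +£196M
Change in total Bank of England assets = +£1595 million.

+£1595 million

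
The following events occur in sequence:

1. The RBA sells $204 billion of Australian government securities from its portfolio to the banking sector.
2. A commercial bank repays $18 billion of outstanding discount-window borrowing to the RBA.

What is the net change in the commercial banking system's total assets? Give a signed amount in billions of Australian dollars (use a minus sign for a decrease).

-$18 billion

RBA balance sheet:
  Assets:      Securities −$204B, Loans to banks −$18B
  Liabilities: Bank reserves −$222B
Commercial banking system:
  Assets:      Reserves at CB −$222B, Securities +$204B
  Liabilities: Borrowings from CB −$18B
Change in total bank assets = -$18 billion.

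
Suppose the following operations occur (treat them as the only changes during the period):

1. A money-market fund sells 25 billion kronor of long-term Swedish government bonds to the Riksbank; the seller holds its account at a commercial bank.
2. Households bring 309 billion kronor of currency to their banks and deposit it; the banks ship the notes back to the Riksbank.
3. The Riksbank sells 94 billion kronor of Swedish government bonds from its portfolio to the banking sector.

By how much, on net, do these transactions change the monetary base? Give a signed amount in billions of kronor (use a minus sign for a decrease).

-69 billion

Riksbank balance sheet:
  Assets:      Securities −69B
  Liabilities: Bank reserves +240B, Currency in circulation −309B
Monetary base = currency + reserves: −309B + (+240B) = -69 billion.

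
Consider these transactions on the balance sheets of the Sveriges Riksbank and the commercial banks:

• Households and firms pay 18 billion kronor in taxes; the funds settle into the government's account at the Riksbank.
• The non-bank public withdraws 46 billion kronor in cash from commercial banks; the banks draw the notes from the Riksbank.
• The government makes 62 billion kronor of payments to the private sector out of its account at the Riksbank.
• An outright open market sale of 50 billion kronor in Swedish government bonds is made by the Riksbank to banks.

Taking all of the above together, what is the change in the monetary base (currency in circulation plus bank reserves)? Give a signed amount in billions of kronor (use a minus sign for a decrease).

Riksbank balance sheet:
  Assets:      Securities −50B
  Liabilities: Bank reserves −52B, Currency in circulation +46B, Government deposits −44B
Monetary base = currency + reserves: +46B + (−52B) = -6 billion.

-6 billion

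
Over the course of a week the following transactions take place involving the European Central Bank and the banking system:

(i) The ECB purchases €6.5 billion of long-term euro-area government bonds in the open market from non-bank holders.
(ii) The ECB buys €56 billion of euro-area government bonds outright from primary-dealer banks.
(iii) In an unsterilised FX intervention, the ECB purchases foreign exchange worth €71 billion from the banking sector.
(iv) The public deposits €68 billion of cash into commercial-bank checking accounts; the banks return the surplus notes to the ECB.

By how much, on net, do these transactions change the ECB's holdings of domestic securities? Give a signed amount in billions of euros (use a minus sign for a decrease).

Asset purchase (from non-banks) €6.5 billion: securities added to the ECB's portfolio → +€6.5B.
OMO purchase (from banks) €56 billion: securities added to the ECB's portfolio → +€56B.
FX purchase €71 billion: the ECB's securities portfolio is untouched → 0.
Currency deposit €68 billion: the ECB's securities portfolio is untouched → 0.
Net: 6.5 + 56 + 0 + 0 = +€62.5 billion.

+€62.5 billion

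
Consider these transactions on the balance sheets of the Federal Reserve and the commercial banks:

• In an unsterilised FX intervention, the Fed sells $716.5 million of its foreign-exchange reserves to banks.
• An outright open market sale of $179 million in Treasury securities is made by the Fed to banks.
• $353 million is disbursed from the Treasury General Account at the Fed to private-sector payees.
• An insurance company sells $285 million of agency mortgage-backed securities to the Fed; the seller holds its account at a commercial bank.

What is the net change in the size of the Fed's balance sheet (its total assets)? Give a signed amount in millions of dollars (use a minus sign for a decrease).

-$610.5 million

FX sale $716.5 million: a Fed asset is shed → −$716.5M.
OMO sale (to banks) $179 million: a Fed asset is shed → −$179M.
Government spending $353 million: only the composition of liabilities changes → 0.
Asset purchase (from non-banks) $285 million: a Fed asset is acquired → +$285M.
Net: −716.5 − 179 + 0 + 285 = -$610.5 million.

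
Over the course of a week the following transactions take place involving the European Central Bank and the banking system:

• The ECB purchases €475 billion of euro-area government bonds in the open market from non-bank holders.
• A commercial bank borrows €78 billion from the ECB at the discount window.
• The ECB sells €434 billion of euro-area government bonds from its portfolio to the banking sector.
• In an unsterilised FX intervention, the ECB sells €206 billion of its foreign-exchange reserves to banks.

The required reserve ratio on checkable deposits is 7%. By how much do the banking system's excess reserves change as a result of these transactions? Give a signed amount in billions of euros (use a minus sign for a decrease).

Asset purchase (from non-banks) €475 billion: reserves +€475B, deposits +€475B.
Discount-window loan €78 billion: reserves +€78B, deposits 0.
OMO sale (to banks) €434 billion: reserves −€434B, deposits 0.
FX sale €206 billion: reserves −€206B, deposits 0.
Totals: Δreserves = −€87B, Δdeposits = +€475B.
Δrequired reserves = 7% × +€475B = +€33.25B.
Δexcess reserves = Δreserves − Δrequired = −€87B − (+€33.25B) = -€120.25 billion.

-€120.25 billion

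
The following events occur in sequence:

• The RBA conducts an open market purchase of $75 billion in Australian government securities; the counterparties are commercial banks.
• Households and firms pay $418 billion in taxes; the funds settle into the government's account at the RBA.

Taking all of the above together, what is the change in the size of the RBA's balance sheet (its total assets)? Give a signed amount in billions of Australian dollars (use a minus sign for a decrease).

+$75 billion

OMO purchase (from banks) $75 billion: an RBA asset is acquired → +$75B.
Government account inflow $418 billion: only the composition of liabilities changes → 0.
Net: 75 + 0 = +$75 billion.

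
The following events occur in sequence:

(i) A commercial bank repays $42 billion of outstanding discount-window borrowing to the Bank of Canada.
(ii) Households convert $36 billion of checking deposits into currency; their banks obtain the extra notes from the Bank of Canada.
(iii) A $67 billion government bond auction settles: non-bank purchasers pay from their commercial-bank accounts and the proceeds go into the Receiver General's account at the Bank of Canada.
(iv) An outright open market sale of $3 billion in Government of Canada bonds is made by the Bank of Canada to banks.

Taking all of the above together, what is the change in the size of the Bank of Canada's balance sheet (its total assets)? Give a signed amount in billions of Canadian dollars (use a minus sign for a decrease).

-$45 billion

Discount-window repayment $42 billion: a Bank of Canada asset is shed → −$42B.
Currency withdrawal $36 billion: only the composition of liabilities changes → 0.
Government account inflow $67 billion: only the composition of liabilities changes → 0.
OMO sale (to banks) $3 billion: a Bank of Canada asset is shed → −$3B.
Net: −42 + 0 + 0 − 3 = -$45 billion.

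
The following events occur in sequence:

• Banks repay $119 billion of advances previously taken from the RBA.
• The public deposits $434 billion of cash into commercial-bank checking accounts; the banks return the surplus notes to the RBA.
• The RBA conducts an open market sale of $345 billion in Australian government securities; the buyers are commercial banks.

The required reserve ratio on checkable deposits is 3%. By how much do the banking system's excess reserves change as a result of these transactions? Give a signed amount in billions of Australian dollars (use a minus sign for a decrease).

Discount-window repayment $119 billion: reserves −$119B, deposits 0.
Currency deposit $434 billion: reserves +$434B, deposits +$434B.
OMO sale (to banks) $345 billion: reserves −$345B, deposits 0.
Totals: Δreserves = −$30B, Δdeposits = +$434B.
Δrequired reserves = 3% × +$434B = +$13.02B.
Δexcess reserves = Δreserves − Δrequired = −$30B − (+$13.02B) = -$43.02 billion.

-$43.02 billion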